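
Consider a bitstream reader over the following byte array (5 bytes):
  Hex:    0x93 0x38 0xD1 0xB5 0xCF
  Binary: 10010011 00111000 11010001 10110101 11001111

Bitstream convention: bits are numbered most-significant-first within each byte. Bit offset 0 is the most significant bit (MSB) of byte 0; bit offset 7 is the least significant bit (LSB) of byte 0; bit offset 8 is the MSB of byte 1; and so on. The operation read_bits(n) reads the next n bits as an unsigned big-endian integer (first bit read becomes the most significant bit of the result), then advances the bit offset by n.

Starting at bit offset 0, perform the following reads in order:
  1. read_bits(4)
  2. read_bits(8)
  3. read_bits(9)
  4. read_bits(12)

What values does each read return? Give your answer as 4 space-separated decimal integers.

Answer: 9 51 282 875

Derivation:
Read 1: bits[0:4] width=4 -> value=9 (bin 1001); offset now 4 = byte 0 bit 4; 36 bits remain
Read 2: bits[4:12] width=8 -> value=51 (bin 00110011); offset now 12 = byte 1 bit 4; 28 bits remain
Read 3: bits[12:21] width=9 -> value=282 (bin 100011010); offset now 21 = byte 2 bit 5; 19 bits remain
Read 4: bits[21:33] width=12 -> value=875 (bin 001101101011); offset now 33 = byte 4 bit 1; 7 bits remain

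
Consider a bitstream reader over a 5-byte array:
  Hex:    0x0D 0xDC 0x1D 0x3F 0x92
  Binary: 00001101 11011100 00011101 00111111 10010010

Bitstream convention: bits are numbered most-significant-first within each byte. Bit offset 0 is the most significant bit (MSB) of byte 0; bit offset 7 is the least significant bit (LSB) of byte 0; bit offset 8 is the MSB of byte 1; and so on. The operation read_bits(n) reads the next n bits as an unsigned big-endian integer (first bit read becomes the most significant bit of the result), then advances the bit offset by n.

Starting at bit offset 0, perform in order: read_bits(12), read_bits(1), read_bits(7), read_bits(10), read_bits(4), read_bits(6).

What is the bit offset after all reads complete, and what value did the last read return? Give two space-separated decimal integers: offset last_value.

Read 1: bits[0:12] width=12 -> value=221 (bin 000011011101); offset now 12 = byte 1 bit 4; 28 bits remain
Read 2: bits[12:13] width=1 -> value=1 (bin 1); offset now 13 = byte 1 bit 5; 27 bits remain
Read 3: bits[13:20] width=7 -> value=65 (bin 1000001); offset now 20 = byte 2 bit 4; 20 bits remain
Read 4: bits[20:30] width=10 -> value=847 (bin 1101001111); offset now 30 = byte 3 bit 6; 10 bits remain
Read 5: bits[30:34] width=4 -> value=14 (bin 1110); offset now 34 = byte 4 bit 2; 6 bits remain
Read 6: bits[34:40] width=6 -> value=18 (bin 010010); offset now 40 = byte 5 bit 0; 0 bits remain

Answer: 40 18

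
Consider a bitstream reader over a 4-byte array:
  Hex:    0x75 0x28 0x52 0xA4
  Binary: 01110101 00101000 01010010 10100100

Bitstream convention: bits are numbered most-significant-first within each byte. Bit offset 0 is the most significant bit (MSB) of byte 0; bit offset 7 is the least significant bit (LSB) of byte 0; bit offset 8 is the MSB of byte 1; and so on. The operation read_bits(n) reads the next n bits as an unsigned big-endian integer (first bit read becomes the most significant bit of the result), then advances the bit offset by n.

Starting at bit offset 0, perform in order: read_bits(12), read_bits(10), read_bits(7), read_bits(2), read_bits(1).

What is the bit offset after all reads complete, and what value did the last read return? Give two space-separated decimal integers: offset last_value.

Answer: 32 0

Derivation:
Read 1: bits[0:12] width=12 -> value=1874 (bin 011101010010); offset now 12 = byte 1 bit 4; 20 bits remain
Read 2: bits[12:22] width=10 -> value=532 (bin 1000010100); offset now 22 = byte 2 bit 6; 10 bits remain
Read 3: bits[22:29] width=7 -> value=84 (bin 1010100); offset now 29 = byte 3 bit 5; 3 bits remain
Read 4: bits[29:31] width=2 -> value=2 (bin 10); offset now 31 = byte 3 bit 7; 1 bits remain
Read 5: bits[31:32] width=1 -> value=0 (bin 0); offset now 32 = byte 4 bit 0; 0 bits remain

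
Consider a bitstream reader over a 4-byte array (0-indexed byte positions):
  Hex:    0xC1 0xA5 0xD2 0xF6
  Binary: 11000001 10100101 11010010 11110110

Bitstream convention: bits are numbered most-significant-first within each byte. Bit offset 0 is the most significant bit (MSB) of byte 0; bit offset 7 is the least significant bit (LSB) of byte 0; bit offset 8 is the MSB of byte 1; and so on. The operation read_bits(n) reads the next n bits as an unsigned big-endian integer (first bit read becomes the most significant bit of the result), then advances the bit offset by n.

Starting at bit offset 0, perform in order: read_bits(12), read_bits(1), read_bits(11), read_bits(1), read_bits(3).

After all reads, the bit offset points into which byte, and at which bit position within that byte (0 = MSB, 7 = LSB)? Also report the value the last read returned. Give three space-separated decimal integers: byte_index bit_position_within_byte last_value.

Read 1: bits[0:12] width=12 -> value=3098 (bin 110000011010); offset now 12 = byte 1 bit 4; 20 bits remain
Read 2: bits[12:13] width=1 -> value=0 (bin 0); offset now 13 = byte 1 bit 5; 19 bits remain
Read 3: bits[13:24] width=11 -> value=1490 (bin 10111010010); offset now 24 = byte 3 bit 0; 8 bits remain
Read 4: bits[24:25] width=1 -> value=1 (bin 1); offset now 25 = byte 3 bit 1; 7 bits remain
Read 5: bits[25:28] width=3 -> value=7 (bin 111); offset now 28 = byte 3 bit 4; 4 bits remain

Answer: 3 4 7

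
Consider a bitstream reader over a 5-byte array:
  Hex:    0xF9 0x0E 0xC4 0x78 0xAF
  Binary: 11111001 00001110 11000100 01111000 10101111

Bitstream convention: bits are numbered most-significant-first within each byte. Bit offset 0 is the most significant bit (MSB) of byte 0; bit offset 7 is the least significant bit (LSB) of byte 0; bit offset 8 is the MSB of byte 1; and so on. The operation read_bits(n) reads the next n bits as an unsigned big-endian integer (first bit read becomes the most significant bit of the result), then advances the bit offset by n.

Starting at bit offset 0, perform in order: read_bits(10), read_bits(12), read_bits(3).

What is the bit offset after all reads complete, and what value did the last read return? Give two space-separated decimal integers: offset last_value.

Read 1: bits[0:10] width=10 -> value=996 (bin 1111100100); offset now 10 = byte 1 bit 2; 30 bits remain
Read 2: bits[10:22] width=12 -> value=945 (bin 001110110001); offset now 22 = byte 2 bit 6; 18 bits remain
Read 3: bits[22:25] width=3 -> value=0 (bin 000); offset now 25 = byte 3 bit 1; 15 bits remain

Answer: 25 0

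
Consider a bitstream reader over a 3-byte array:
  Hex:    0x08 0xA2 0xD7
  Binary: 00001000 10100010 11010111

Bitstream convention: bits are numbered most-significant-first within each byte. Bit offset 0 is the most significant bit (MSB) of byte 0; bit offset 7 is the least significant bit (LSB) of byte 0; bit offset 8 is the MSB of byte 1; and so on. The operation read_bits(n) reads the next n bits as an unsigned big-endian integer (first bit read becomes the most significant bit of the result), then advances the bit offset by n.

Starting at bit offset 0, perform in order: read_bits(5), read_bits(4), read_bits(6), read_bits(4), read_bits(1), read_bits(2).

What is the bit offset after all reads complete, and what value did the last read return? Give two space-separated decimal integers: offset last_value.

Answer: 22 1

Derivation:
Read 1: bits[0:5] width=5 -> value=1 (bin 00001); offset now 5 = byte 0 bit 5; 19 bits remain
Read 2: bits[5:9] width=4 -> value=1 (bin 0001); offset now 9 = byte 1 bit 1; 15 bits remain
Read 3: bits[9:15] width=6 -> value=17 (bin 010001); offset now 15 = byte 1 bit 7; 9 bits remain
Read 4: bits[15:19] width=4 -> value=6 (bin 0110); offset now 19 = byte 2 bit 3; 5 bits remain
Read 5: bits[19:20] width=1 -> value=1 (bin 1); offset now 20 = byte 2 bit 4; 4 bits remain
Read 6: bits[20:22] width=2 -> value=1 (bin 01); offset now 22 = byte 2 bit 6; 2 bits remain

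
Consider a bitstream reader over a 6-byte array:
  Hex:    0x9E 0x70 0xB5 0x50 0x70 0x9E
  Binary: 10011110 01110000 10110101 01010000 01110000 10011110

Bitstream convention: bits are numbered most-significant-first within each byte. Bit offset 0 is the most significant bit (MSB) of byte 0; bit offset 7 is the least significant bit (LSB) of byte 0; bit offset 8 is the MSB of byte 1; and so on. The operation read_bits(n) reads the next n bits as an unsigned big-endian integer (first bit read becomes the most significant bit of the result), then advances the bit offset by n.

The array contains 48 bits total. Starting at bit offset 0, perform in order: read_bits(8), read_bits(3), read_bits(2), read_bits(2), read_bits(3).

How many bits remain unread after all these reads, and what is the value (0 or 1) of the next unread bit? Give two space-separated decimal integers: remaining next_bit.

Answer: 30 1

Derivation:
Read 1: bits[0:8] width=8 -> value=158 (bin 10011110); offset now 8 = byte 1 bit 0; 40 bits remain
Read 2: bits[8:11] width=3 -> value=3 (bin 011); offset now 11 = byte 1 bit 3; 37 bits remain
Read 3: bits[11:13] width=2 -> value=2 (bin 10); offset now 13 = byte 1 bit 5; 35 bits remain
Read 4: bits[13:15] width=2 -> value=0 (bin 00); offset now 15 = byte 1 bit 7; 33 bits remain
Read 5: bits[15:18] width=3 -> value=2 (bin 010); offset now 18 = byte 2 bit 2; 30 bits remain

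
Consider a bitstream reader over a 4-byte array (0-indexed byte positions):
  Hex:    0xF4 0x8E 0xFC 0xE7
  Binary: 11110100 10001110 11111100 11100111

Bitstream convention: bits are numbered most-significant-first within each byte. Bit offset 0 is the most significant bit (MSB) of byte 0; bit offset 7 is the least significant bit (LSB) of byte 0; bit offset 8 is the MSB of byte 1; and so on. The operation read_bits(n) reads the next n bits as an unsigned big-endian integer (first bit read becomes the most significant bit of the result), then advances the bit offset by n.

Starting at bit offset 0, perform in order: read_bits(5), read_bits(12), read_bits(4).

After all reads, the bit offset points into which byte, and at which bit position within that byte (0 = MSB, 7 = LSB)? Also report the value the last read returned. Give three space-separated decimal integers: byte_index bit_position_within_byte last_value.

Read 1: bits[0:5] width=5 -> value=30 (bin 11110); offset now 5 = byte 0 bit 5; 27 bits remain
Read 2: bits[5:17] width=12 -> value=2333 (bin 100100011101); offset now 17 = byte 2 bit 1; 15 bits remain
Read 3: bits[17:21] width=4 -> value=15 (bin 1111); offset now 21 = byte 2 bit 5; 11 bits remain

Answer: 2 5 15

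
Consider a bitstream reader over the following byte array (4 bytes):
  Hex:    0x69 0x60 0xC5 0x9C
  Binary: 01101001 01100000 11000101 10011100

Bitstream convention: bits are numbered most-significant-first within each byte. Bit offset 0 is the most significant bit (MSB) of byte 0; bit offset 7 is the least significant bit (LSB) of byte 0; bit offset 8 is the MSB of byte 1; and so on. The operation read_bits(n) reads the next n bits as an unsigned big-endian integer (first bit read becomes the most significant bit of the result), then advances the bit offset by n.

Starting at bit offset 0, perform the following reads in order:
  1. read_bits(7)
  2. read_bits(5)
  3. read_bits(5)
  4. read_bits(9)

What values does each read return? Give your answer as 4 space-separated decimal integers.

Read 1: bits[0:7] width=7 -> value=52 (bin 0110100); offset now 7 = byte 0 bit 7; 25 bits remain
Read 2: bits[7:12] width=5 -> value=22 (bin 10110); offset now 12 = byte 1 bit 4; 20 bits remain
Read 3: bits[12:17] width=5 -> value=1 (bin 00001); offset now 17 = byte 2 bit 1; 15 bits remain
Read 4: bits[17:26] width=9 -> value=278 (bin 100010110); offset now 26 = byte 3 bit 2; 6 bits remain

Answer: 52 22 1 278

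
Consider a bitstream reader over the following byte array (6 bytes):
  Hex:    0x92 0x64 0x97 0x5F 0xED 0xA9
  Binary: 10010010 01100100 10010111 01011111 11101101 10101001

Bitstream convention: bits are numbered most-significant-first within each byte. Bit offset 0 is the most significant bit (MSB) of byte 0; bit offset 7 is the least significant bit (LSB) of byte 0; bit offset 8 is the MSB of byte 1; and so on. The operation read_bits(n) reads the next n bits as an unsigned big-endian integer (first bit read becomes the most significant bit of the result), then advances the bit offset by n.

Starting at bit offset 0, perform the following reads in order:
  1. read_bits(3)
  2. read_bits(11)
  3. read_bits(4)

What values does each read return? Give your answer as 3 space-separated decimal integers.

Answer: 4 1177 2

Derivation:
Read 1: bits[0:3] width=3 -> value=4 (bin 100); offset now 3 = byte 0 bit 3; 45 bits remain
Read 2: bits[3:14] width=11 -> value=1177 (bin 10010011001); offset now 14 = byte 1 bit 6; 34 bits remain
Read 3: bits[14:18] width=4 -> value=2 (bin 0010); offset now 18 = byte 2 bit 2; 30 bits remain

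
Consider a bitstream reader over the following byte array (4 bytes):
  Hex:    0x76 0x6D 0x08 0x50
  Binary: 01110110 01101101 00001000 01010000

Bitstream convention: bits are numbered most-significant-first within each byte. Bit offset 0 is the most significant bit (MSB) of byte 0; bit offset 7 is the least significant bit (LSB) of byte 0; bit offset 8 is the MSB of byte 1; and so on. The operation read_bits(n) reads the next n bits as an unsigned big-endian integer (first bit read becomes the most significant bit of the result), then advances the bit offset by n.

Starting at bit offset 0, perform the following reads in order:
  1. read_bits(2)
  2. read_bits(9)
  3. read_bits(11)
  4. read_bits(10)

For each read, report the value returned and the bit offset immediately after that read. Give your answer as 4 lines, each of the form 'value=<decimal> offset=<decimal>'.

Read 1: bits[0:2] width=2 -> value=1 (bin 01); offset now 2 = byte 0 bit 2; 30 bits remain
Read 2: bits[2:11] width=9 -> value=435 (bin 110110011); offset now 11 = byte 1 bit 3; 21 bits remain
Read 3: bits[11:22] width=11 -> value=834 (bin 01101000010); offset now 22 = byte 2 bit 6; 10 bits remain
Read 4: bits[22:32] width=10 -> value=80 (bin 0001010000); offset now 32 = byte 4 bit 0; 0 bits remain

Answer: value=1 offset=2
value=435 offset=11
value=834 offset=22
value=80 offset=32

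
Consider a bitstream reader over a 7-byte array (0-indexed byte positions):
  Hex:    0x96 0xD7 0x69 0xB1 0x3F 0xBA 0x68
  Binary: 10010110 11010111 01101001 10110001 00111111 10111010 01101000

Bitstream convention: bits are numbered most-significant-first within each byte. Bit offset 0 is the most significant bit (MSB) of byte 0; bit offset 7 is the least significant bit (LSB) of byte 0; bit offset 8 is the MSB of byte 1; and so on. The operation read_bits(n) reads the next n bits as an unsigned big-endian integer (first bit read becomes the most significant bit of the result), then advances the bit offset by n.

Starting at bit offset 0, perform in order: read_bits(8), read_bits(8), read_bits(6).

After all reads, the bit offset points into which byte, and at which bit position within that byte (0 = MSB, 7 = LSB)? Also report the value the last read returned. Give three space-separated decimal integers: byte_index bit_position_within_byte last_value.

Read 1: bits[0:8] width=8 -> value=150 (bin 10010110); offset now 8 = byte 1 bit 0; 48 bits remain
Read 2: bits[8:16] width=8 -> value=215 (bin 11010111); offset now 16 = byte 2 bit 0; 40 bits remain
Read 3: bits[16:22] width=6 -> value=26 (bin 011010); offset now 22 = byte 2 bit 6; 34 bits remain

Answer: 2 6 26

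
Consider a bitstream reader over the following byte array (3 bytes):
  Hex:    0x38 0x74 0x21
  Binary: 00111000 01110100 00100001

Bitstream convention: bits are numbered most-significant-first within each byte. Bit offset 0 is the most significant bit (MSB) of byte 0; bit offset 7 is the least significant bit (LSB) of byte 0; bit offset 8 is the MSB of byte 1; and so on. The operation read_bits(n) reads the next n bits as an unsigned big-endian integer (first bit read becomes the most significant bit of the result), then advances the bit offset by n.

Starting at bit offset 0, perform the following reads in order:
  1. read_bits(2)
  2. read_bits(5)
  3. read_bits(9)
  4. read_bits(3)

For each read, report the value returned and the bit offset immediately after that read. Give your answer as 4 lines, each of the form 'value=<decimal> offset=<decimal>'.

Answer: value=0 offset=2
value=28 offset=7
value=116 offset=16
value=1 offset=19

Derivation:
Read 1: bits[0:2] width=2 -> value=0 (bin 00); offset now 2 = byte 0 bit 2; 22 bits remain
Read 2: bits[2:7] width=5 -> value=28 (bin 11100); offset now 7 = byte 0 bit 7; 17 bits remain
Read 3: bits[7:16] width=9 -> value=116 (bin 001110100); offset now 16 = byte 2 bit 0; 8 bits remain
Read 4: bits[16:19] width=3 -> value=1 (bin 001); offset now 19 = byte 2 bit 3; 5 bits remain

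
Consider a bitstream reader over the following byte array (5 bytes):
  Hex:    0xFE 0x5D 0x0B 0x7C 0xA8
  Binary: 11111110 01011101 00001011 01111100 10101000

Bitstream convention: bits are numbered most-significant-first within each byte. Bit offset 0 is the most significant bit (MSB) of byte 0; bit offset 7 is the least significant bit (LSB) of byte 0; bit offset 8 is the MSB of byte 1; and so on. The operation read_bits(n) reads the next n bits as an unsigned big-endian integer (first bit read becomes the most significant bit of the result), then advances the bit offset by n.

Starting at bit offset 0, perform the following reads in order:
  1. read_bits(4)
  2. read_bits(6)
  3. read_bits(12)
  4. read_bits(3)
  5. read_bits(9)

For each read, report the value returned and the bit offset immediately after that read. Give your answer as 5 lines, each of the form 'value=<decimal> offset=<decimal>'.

Read 1: bits[0:4] width=4 -> value=15 (bin 1111); offset now 4 = byte 0 bit 4; 36 bits remain
Read 2: bits[4:10] width=6 -> value=57 (bin 111001); offset now 10 = byte 1 bit 2; 30 bits remain
Read 3: bits[10:22] width=12 -> value=1858 (bin 011101000010); offset now 22 = byte 2 bit 6; 18 bits remain
Read 4: bits[22:25] width=3 -> value=6 (bin 110); offset now 25 = byte 3 bit 1; 15 bits remain
Read 5: bits[25:34] width=9 -> value=498 (bin 111110010); offset now 34 = byte 4 bit 2; 6 bits remain

Answer: value=15 offset=4
value=57 offset=10
value=1858 offset=22
value=6 offset=25
value=498 offset=34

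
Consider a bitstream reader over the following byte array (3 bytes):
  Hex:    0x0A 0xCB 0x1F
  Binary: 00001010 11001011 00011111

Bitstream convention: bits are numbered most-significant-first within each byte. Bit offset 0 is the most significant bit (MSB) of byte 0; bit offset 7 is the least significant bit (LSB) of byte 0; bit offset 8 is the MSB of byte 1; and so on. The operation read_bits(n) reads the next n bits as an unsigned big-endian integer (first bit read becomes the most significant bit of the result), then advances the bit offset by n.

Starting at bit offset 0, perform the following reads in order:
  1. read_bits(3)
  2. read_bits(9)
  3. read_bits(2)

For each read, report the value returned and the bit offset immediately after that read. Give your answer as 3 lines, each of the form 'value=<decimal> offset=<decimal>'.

Read 1: bits[0:3] width=3 -> value=0 (bin 000); offset now 3 = byte 0 bit 3; 21 bits remain
Read 2: bits[3:12] width=9 -> value=172 (bin 010101100); offset now 12 = byte 1 bit 4; 12 bits remain
Read 3: bits[12:14] width=2 -> value=2 (bin 10); offset now 14 = byte 1 bit 6; 10 bits remain

Answer: value=0 offset=3
value=172 offset=12
value=2 offset=14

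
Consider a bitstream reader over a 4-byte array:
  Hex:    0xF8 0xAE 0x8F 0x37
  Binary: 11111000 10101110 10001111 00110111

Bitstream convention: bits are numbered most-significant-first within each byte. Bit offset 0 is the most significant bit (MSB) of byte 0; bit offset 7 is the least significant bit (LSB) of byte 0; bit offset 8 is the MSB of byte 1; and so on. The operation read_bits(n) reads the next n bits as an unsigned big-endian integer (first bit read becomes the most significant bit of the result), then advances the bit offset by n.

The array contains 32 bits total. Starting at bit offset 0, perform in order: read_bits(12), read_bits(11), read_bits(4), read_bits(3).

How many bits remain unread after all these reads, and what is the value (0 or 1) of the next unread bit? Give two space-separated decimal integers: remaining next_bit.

Read 1: bits[0:12] width=12 -> value=3978 (bin 111110001010); offset now 12 = byte 1 bit 4; 20 bits remain
Read 2: bits[12:23] width=11 -> value=1863 (bin 11101000111); offset now 23 = byte 2 bit 7; 9 bits remain
Read 3: bits[23:27] width=4 -> value=9 (bin 1001); offset now 27 = byte 3 bit 3; 5 bits remain
Read 4: bits[27:30] width=3 -> value=5 (bin 101); offset now 30 = byte 3 bit 6; 2 bits remain

Answer: 2 1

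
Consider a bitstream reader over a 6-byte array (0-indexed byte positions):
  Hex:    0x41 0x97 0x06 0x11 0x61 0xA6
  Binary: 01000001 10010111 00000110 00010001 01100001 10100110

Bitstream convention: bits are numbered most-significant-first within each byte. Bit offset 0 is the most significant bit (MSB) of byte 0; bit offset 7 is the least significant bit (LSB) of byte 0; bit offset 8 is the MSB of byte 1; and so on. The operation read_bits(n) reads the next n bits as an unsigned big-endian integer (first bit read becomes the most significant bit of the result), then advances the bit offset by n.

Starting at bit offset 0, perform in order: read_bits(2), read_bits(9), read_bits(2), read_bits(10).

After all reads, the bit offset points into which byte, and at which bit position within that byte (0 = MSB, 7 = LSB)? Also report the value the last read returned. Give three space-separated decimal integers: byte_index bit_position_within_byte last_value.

Answer: 2 7 899

Derivation:
Read 1: bits[0:2] width=2 -> value=1 (bin 01); offset now 2 = byte 0 bit 2; 46 bits remain
Read 2: bits[2:11] width=9 -> value=12 (bin 000001100); offset now 11 = byte 1 bit 3; 37 bits remain
Read 3: bits[11:13] width=2 -> value=2 (bin 10); offset now 13 = byte 1 bit 5; 35 bits remain
Read 4: bits[13:23] width=10 -> value=899 (bin 1110000011); offset now 23 = byte 2 bit 7; 25 bits remain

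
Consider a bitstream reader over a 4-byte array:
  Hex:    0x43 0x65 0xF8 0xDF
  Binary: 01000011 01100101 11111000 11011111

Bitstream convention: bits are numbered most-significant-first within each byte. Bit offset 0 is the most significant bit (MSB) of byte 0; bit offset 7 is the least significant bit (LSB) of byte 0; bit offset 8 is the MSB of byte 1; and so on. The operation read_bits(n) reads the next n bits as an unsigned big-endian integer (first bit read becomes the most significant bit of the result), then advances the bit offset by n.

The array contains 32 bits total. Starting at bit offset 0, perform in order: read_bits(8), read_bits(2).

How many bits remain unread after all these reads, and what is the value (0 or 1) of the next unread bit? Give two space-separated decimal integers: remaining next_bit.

Answer: 22 1

Derivation:
Read 1: bits[0:8] width=8 -> value=67 (bin 01000011); offset now 8 = byte 1 bit 0; 24 bits remain
Read 2: bits[8:10] width=2 -> value=1 (bin 01); offset now 10 = byte 1 bit 2; 22 bits remain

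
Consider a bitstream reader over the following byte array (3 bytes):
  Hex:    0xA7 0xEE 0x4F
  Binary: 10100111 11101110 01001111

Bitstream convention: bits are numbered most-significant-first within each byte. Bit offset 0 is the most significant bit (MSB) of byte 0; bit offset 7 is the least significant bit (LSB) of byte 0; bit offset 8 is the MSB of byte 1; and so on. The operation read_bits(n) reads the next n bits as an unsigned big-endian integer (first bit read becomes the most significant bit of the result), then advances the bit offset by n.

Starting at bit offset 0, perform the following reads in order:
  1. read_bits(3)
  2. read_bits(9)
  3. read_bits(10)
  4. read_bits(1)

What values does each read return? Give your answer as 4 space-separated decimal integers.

Read 1: bits[0:3] width=3 -> value=5 (bin 101); offset now 3 = byte 0 bit 3; 21 bits remain
Read 2: bits[3:12] width=9 -> value=126 (bin 001111110); offset now 12 = byte 1 bit 4; 12 bits remain
Read 3: bits[12:22] width=10 -> value=915 (bin 1110010011); offset now 22 = byte 2 bit 6; 2 bits remain
Read 4: bits[22:23] width=1 -> value=1 (bin 1); offset now 23 = byte 2 bit 7; 1 bits remain

Answer: 5 126 915 1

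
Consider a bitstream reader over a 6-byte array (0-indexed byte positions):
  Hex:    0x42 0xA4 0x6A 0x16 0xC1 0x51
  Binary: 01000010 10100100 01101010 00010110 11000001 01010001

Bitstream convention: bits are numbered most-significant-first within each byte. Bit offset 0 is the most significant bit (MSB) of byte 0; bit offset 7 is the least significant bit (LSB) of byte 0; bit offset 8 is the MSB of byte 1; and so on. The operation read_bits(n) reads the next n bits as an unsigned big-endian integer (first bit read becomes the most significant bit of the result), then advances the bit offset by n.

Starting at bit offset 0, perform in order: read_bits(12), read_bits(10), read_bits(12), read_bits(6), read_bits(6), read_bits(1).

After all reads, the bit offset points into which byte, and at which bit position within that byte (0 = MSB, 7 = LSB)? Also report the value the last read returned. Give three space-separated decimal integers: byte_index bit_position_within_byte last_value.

Read 1: bits[0:12] width=12 -> value=1066 (bin 010000101010); offset now 12 = byte 1 bit 4; 36 bits remain
Read 2: bits[12:22] width=10 -> value=282 (bin 0100011010); offset now 22 = byte 2 bit 6; 26 bits remain
Read 3: bits[22:34] width=12 -> value=2139 (bin 100001011011); offset now 34 = byte 4 bit 2; 14 bits remain
Read 4: bits[34:40] width=6 -> value=1 (bin 000001); offset now 40 = byte 5 bit 0; 8 bits remain
Read 5: bits[40:46] width=6 -> value=20 (bin 010100); offset now 46 = byte 5 bit 6; 2 bits remain
Read 6: bits[46:47] width=1 -> value=0 (bin 0); offset now 47 = byte 5 bit 7; 1 bits remain

Answer: 5 7 0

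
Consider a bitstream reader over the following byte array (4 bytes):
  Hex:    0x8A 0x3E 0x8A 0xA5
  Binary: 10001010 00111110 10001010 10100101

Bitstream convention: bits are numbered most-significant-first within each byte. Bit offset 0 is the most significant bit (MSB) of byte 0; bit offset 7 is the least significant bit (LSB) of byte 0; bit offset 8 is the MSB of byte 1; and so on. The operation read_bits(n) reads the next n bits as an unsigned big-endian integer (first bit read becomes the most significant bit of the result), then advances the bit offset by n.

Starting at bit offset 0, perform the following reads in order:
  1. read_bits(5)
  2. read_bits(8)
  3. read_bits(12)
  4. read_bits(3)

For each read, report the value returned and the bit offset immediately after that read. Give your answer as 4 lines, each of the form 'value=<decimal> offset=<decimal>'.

Read 1: bits[0:5] width=5 -> value=17 (bin 10001); offset now 5 = byte 0 bit 5; 27 bits remain
Read 2: bits[5:13] width=8 -> value=71 (bin 01000111); offset now 13 = byte 1 bit 5; 19 bits remain
Read 3: bits[13:25] width=12 -> value=3349 (bin 110100010101); offset now 25 = byte 3 bit 1; 7 bits remain
Read 4: bits[25:28] width=3 -> value=2 (bin 010); offset now 28 = byte 3 bit 4; 4 bits remain

Answer: value=17 offset=5
value=71 offset=13
value=3349 offset=25
value=2 offset=28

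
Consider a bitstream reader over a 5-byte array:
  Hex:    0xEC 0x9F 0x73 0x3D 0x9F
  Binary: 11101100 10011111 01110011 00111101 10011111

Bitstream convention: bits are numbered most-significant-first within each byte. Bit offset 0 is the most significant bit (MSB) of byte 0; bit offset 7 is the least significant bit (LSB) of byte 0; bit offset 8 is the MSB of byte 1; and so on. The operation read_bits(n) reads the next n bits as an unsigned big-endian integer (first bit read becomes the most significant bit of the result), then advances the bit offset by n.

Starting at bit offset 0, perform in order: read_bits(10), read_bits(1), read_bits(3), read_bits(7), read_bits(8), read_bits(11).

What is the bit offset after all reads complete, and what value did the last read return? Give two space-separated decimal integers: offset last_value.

Read 1: bits[0:10] width=10 -> value=946 (bin 1110110010); offset now 10 = byte 1 bit 2; 30 bits remain
Read 2: bits[10:11] width=1 -> value=0 (bin 0); offset now 11 = byte 1 bit 3; 29 bits remain
Read 3: bits[11:14] width=3 -> value=7 (bin 111); offset now 14 = byte 1 bit 6; 26 bits remain
Read 4: bits[14:21] width=7 -> value=110 (bin 1101110); offset now 21 = byte 2 bit 5; 19 bits remain
Read 5: bits[21:29] width=8 -> value=103 (bin 01100111); offset now 29 = byte 3 bit 5; 11 bits remain
Read 6: bits[29:40] width=11 -> value=1439 (bin 10110011111); offset now 40 = byte 5 bit 0; 0 bits remain

Answer: 40 1439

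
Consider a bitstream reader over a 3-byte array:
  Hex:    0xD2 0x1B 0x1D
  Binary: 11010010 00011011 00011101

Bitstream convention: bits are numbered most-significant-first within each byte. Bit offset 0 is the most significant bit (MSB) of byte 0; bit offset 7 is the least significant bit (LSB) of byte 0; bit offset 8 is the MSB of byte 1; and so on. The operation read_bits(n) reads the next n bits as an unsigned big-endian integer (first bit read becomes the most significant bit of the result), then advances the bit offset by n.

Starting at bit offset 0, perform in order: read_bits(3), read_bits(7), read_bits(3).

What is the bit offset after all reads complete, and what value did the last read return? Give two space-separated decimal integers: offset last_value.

Read 1: bits[0:3] width=3 -> value=6 (bin 110); offset now 3 = byte 0 bit 3; 21 bits remain
Read 2: bits[3:10] width=7 -> value=72 (bin 1001000); offset now 10 = byte 1 bit 2; 14 bits remain
Read 3: bits[10:13] width=3 -> value=3 (bin 011); offset now 13 = byte 1 bit 5; 11 bits remain

Answer: 13 3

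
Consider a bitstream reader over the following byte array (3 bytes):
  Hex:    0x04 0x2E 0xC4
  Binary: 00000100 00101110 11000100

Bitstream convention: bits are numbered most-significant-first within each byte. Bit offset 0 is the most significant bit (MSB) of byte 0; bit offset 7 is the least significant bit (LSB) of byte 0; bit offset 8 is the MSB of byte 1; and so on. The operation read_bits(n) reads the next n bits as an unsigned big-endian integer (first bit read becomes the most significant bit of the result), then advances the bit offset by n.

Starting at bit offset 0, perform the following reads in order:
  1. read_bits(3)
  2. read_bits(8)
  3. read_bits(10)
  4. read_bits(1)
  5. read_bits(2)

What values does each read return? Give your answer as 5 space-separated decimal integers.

Read 1: bits[0:3] width=3 -> value=0 (bin 000); offset now 3 = byte 0 bit 3; 21 bits remain
Read 2: bits[3:11] width=8 -> value=33 (bin 00100001); offset now 11 = byte 1 bit 3; 13 bits remain
Read 3: bits[11:21] width=10 -> value=472 (bin 0111011000); offset now 21 = byte 2 bit 5; 3 bits remain
Read 4: bits[21:22] width=1 -> value=1 (bin 1); offset now 22 = byte 2 bit 6; 2 bits remain
Read 5: bits[22:24] width=2 -> value=0 (bin 00); offset now 24 = byte 3 bit 0; 0 bits remain

Answer: 0 33 472 1 0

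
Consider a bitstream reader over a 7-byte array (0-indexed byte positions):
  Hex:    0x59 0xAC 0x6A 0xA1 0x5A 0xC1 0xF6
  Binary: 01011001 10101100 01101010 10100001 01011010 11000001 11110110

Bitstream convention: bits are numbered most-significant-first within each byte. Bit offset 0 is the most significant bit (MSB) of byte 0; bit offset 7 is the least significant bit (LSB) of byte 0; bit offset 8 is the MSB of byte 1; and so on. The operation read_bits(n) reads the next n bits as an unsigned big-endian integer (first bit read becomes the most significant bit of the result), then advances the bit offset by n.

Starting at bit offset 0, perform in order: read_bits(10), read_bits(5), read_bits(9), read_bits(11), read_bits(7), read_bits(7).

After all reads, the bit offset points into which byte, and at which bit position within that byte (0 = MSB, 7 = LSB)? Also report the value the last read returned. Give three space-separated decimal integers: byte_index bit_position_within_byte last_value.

Answer: 6 1 3

Derivation:
Read 1: bits[0:10] width=10 -> value=358 (bin 0101100110); offset now 10 = byte 1 bit 2; 46 bits remain
Read 2: bits[10:15] width=5 -> value=22 (bin 10110); offset now 15 = byte 1 bit 7; 41 bits remain
Read 3: bits[15:24] width=9 -> value=106 (bin 001101010); offset now 24 = byte 3 bit 0; 32 bits remain
Read 4: bits[24:35] width=11 -> value=1290 (bin 10100001010); offset now 35 = byte 4 bit 3; 21 bits remain
Read 5: bits[35:42] width=7 -> value=107 (bin 1101011); offset now 42 = byte 5 bit 2; 14 bits remain
Read 6: bits[42:49] width=7 -> value=3 (bin 0000011); offset now 49 = byte 6 bit 1; 7 bits remain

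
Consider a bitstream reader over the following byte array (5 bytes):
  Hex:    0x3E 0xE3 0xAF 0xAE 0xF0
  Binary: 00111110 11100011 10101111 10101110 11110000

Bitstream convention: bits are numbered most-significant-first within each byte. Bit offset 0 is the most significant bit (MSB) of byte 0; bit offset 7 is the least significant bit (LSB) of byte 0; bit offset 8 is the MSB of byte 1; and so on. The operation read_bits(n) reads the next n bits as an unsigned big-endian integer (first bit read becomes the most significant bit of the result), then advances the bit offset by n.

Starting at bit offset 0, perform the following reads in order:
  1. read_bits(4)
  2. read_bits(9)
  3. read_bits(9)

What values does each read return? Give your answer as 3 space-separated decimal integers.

Answer: 3 476 235

Derivation:
Read 1: bits[0:4] width=4 -> value=3 (bin 0011); offset now 4 = byte 0 bit 4; 36 bits remain
Read 2: bits[4:13] width=9 -> value=476 (bin 111011100); offset now 13 = byte 1 bit 5; 27 bits remain
Read 3: bits[13:22] width=9 -> value=235 (bin 011101011); offset now 22 = byte 2 bit 6; 18 bits remain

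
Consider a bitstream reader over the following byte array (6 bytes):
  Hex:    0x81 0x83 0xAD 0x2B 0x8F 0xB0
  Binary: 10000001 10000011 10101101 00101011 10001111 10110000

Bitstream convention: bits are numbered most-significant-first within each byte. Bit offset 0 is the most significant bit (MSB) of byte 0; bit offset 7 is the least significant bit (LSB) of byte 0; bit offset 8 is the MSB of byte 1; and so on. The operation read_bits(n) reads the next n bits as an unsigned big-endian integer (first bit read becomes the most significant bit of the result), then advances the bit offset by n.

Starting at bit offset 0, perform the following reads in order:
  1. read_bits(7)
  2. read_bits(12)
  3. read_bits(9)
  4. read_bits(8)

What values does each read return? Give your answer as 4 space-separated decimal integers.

Answer: 64 3101 210 184

Derivation:
Read 1: bits[0:7] width=7 -> value=64 (bin 1000000); offset now 7 = byte 0 bit 7; 41 bits remain
Read 2: bits[7:19] width=12 -> value=3101 (bin 110000011101); offset now 19 = byte 2 bit 3; 29 bits remain
Read 3: bits[19:28] width=9 -> value=210 (bin 011010010); offset now 28 = byte 3 bit 4; 20 bits remain
Read 4: bits[28:36] width=8 -> value=184 (bin 10111000); offset now 36 = byte 4 bit 4; 12 bits remain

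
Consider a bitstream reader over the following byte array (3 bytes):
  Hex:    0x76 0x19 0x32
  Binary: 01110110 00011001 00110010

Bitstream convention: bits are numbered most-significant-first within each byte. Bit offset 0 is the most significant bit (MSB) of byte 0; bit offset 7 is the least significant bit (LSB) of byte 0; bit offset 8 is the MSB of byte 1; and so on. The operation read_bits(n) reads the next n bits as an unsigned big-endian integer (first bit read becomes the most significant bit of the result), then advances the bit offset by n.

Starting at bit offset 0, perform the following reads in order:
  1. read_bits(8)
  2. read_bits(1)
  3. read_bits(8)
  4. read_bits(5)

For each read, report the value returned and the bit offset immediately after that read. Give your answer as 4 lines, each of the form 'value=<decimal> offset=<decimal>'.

Read 1: bits[0:8] width=8 -> value=118 (bin 01110110); offset now 8 = byte 1 bit 0; 16 bits remain
Read 2: bits[8:9] width=1 -> value=0 (bin 0); offset now 9 = byte 1 bit 1; 15 bits remain
Read 3: bits[9:17] width=8 -> value=50 (bin 00110010); offset now 17 = byte 2 bit 1; 7 bits remain
Read 4: bits[17:22] width=5 -> value=12 (bin 01100); offset now 22 = byte 2 bit 6; 2 bits remain

Answer: value=118 offset=8
value=0 offset=9
value=50 offset=17
value=12 offset=22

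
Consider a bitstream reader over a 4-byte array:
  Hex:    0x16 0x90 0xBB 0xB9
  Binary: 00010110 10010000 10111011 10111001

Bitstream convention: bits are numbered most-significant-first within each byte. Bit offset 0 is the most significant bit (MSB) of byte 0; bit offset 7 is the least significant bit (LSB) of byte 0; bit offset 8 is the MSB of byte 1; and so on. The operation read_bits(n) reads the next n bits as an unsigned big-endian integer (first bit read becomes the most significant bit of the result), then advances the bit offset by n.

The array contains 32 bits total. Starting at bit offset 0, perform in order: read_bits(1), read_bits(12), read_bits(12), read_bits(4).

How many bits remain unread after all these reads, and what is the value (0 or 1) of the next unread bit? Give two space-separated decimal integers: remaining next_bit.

Answer: 3 0

Derivation:
Read 1: bits[0:1] width=1 -> value=0 (bin 0); offset now 1 = byte 0 bit 1; 31 bits remain
Read 2: bits[1:13] width=12 -> value=722 (bin 001011010010); offset now 13 = byte 1 bit 5; 19 bits remain
Read 3: bits[13:25] width=12 -> value=375 (bin 000101110111); offset now 25 = byte 3 bit 1; 7 bits remain
Read 4: bits[25:29] width=4 -> value=7 (bin 0111); offset now 29 = byte 3 bit 5; 3 bits remain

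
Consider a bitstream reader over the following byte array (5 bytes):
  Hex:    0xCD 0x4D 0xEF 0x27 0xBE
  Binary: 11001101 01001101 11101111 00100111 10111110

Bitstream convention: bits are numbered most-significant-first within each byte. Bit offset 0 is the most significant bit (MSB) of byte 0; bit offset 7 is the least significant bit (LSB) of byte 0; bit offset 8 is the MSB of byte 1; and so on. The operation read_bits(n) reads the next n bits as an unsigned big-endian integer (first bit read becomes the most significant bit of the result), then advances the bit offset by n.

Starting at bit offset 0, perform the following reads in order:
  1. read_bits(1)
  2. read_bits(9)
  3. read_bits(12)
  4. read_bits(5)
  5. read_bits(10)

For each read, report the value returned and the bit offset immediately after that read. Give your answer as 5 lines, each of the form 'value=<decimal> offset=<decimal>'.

Read 1: bits[0:1] width=1 -> value=1 (bin 1); offset now 1 = byte 0 bit 1; 39 bits remain
Read 2: bits[1:10] width=9 -> value=309 (bin 100110101); offset now 10 = byte 1 bit 2; 30 bits remain
Read 3: bits[10:22] width=12 -> value=891 (bin 001101111011); offset now 22 = byte 2 bit 6; 18 bits remain
Read 4: bits[22:27] width=5 -> value=25 (bin 11001); offset now 27 = byte 3 bit 3; 13 bits remain
Read 5: bits[27:37] width=10 -> value=247 (bin 0011110111); offset now 37 = byte 4 bit 5; 3 bits remain

Answer: value=1 offset=1
value=309 offset=10
value=891 offset=22
value=25 offset=27
value=247 offset=37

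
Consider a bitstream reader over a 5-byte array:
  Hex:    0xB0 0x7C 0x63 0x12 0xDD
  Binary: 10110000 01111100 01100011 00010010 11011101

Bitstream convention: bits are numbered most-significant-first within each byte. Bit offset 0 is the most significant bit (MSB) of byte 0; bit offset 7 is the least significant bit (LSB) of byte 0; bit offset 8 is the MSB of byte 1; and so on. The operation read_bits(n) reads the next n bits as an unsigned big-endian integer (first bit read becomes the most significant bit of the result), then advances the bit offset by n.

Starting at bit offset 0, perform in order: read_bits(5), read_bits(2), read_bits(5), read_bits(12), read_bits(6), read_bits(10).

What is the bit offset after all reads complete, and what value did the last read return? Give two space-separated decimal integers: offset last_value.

Read 1: bits[0:5] width=5 -> value=22 (bin 10110); offset now 5 = byte 0 bit 5; 35 bits remain
Read 2: bits[5:7] width=2 -> value=0 (bin 00); offset now 7 = byte 0 bit 7; 33 bits remain
Read 3: bits[7:12] width=5 -> value=7 (bin 00111); offset now 12 = byte 1 bit 4; 28 bits remain
Read 4: bits[12:24] width=12 -> value=3171 (bin 110001100011); offset now 24 = byte 3 bit 0; 16 bits remain
Read 5: bits[24:30] width=6 -> value=4 (bin 000100); offset now 30 = byte 3 bit 6; 10 bits remain
Read 6: bits[30:40] width=10 -> value=733 (bin 1011011101); offset now 40 = byte 5 bit 0; 0 bits remain

Answer: 40 733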